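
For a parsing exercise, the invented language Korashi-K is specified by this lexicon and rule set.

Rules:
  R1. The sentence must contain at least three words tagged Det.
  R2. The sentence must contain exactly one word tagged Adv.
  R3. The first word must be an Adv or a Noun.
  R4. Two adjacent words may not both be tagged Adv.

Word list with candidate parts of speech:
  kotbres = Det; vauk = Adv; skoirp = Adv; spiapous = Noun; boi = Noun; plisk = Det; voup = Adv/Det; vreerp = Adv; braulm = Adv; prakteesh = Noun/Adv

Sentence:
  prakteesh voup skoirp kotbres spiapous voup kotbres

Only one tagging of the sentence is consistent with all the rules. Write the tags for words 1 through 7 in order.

Noun Det Adv Det Noun Det Det

Candidates per position — 1:prakteesh {Noun,Adv}; 2:voup {Adv,Det}; 3:skoirp {Adv}; 4:kotbres {Det}; 5:spiapous {Noun}; 6:voup {Adv,Det}; 7:kotbres {Det}.
If word 1 were Adv, no tagging could satisfy rule 2; so word 1 is Noun.
If word 2 were Adv, no tagging could satisfy rule 2; so word 2 is Det.
If word 6 were Adv, no tagging could satisfy rule 2; so word 6 is Det.
So the tagging must be: Noun Det Adv Det Noun Det Det.
Rule-by-rule: rule 1 ✓; rule 2 ✓; rule 3 ✓; rule 4 ✓.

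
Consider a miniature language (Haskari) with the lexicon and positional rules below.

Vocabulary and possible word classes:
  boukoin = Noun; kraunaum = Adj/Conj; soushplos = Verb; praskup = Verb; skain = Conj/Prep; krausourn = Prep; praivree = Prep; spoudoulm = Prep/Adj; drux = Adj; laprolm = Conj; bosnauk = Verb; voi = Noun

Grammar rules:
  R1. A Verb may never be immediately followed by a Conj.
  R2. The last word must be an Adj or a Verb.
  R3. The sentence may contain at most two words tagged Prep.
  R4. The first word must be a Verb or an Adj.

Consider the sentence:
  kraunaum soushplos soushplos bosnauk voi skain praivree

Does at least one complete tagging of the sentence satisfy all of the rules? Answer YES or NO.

Candidates per position — 1:kraunaum {Adj,Conj}; 2:soushplos {Verb}; 3:soushplos {Verb}; 4:bosnauk {Verb}; 5:voi {Noun}; 6:skain {Conj,Prep}; 7:praivree {Prep}.
Rule 2 cannot be satisfied by any choice of tags from the lexicon.
So there is no consistent tagging.

NO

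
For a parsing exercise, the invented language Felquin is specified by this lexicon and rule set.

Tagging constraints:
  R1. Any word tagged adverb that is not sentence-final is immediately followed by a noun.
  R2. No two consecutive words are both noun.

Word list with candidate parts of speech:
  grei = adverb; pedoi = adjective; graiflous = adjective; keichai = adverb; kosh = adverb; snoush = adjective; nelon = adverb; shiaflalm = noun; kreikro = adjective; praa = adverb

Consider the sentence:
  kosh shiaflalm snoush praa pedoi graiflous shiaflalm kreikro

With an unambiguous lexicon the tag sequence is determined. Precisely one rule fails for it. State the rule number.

Fixed tagging: adverb noun adjective adverb adjective adjective noun adjective.
Checking each rule: R1 fail, R2 pass.
Only rule 1 fails.

1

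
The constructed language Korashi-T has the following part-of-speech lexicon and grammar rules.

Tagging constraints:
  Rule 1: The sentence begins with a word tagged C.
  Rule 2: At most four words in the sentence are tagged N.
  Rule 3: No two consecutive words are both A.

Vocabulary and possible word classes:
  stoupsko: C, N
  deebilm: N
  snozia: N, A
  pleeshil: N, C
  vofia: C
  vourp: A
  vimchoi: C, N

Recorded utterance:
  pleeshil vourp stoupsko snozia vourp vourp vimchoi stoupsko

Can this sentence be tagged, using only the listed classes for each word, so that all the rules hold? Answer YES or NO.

Candidates per position — 1:pleeshil {N,C}; 2:vourp {A}; 3:stoupsko {C,N}; 4:snozia {N,A}; 5:vourp {A}; 6:vourp {A}; 7:vimchoi {C,N}; 8:stoupsko {C,N}.
Rule 3 cannot be satisfied by any choice of tags from the lexicon.
So there is no consistent tagging.

NO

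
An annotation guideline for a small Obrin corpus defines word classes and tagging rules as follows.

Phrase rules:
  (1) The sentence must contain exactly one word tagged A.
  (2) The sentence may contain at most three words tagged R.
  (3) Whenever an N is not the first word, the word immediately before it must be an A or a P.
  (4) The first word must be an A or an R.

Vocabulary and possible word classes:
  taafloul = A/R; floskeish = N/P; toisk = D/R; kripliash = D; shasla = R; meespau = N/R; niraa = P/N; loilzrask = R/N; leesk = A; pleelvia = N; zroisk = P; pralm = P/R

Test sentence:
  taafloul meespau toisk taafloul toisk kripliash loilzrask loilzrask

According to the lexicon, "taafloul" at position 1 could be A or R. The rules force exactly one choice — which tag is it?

A

Candidates per position — 1:taafloul {A,R}; 2:meespau {N,R}; 3:toisk {D,R}; 4:taafloul {A,R}; 5:toisk {D,R}; 6:kripliash {D}; 7:loilzrask {R,N}; 8:loilzrask {R,N}.
Word 7 cannot be N — rule 3 would then fail for every completion. It is R.
Word 8 cannot be N — rule 3 would then fail for every completion. It is R.
Position 1: the remaining choice is settled jointly with positions 2, 3, 4, 5 — only A at position 1 is part of a tagging that satisfies every rule.
That leaves exactly one tagging: A N D R D D R R.
Checking: rule 1 ok; rule 2 ok; rule 3 ok; rule 4 ok.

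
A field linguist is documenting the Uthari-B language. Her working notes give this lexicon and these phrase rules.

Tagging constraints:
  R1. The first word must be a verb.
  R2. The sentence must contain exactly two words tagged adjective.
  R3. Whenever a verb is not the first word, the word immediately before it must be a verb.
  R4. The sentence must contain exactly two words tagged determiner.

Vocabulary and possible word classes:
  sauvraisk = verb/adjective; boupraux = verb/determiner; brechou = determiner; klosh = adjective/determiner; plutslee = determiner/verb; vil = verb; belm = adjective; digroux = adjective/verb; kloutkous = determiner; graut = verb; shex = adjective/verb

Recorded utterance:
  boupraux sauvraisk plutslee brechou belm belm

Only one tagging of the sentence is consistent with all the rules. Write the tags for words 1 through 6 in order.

Candidates per position — 1:boupraux {verb,determiner}; 2:sauvraisk {verb,adjective}; 3:plutslee {determiner,verb}; 4:brechou {determiner}; 5:belm {adjective}; 6:belm {adjective}.
Position 1: determiner is ruled out by rule 1; that leaves verb.
Position 2: adjective is ruled out by rule 2; that leaves verb.
Position 3: verb is ruled out by rule 4; that leaves determiner.
The only consistent sequence is: verb verb determiner determiner adjective adjective.
Rule-by-rule: rule 1 satisfied; rule 2 satisfied; rule 3 satisfied; rule 4 satisfied.

verb verb determiner determiner adjective adjective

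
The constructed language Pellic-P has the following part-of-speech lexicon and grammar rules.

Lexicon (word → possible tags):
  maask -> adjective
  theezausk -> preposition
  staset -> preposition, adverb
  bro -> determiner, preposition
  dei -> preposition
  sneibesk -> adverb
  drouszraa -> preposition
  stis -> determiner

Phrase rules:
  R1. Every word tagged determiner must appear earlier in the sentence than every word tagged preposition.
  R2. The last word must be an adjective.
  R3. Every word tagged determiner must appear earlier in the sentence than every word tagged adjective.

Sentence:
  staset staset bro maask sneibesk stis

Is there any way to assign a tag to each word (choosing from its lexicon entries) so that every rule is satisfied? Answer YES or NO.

NO

Candidates per position — 1:staset {preposition,adverb}; 2:staset {preposition,adverb}; 3:bro {determiner,preposition}; 4:maask {adjective}; 5:sneibesk {adverb}; 6:stis {determiner}.
Rule 2 cannot be satisfied by any choice of tags from the lexicon.
So there is no consistent tagging.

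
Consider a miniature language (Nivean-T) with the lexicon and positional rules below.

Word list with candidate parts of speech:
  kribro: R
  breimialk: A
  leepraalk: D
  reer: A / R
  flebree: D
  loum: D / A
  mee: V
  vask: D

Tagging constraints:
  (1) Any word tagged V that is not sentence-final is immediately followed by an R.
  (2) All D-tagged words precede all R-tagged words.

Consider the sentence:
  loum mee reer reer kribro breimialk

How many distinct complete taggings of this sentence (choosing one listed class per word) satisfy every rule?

Candidates per position — 1:loum {D,A}; 2:mee {V}; 3:reer {A,R}; 4:reer {A,R}; 5:kribro {R}; 6:breimialk {A}.
There are 8 candidate sequences in total.
The sequences that satisfy every rule: D V R A R A; D V R R R A; A V R A R A; A V R R R A.
Count = 4.

4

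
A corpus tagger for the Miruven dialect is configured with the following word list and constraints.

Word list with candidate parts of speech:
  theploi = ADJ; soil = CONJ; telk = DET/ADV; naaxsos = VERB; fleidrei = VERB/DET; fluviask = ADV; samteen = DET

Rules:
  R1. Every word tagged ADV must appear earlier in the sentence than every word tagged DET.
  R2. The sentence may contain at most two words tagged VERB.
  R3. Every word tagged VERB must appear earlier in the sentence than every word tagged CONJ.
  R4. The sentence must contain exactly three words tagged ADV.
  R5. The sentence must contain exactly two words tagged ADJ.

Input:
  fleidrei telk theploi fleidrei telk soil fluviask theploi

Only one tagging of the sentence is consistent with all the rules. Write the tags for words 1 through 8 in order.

VERB ADV ADJ VERB ADV CONJ ADV ADJ

Candidates per position — 1:fleidrei {VERB,DET}; 2:telk {DET,ADV}; 3:theploi {ADJ}; 4:fleidrei {VERB,DET}; 5:telk {DET,ADV}; 6:soil {CONJ}; 7:fluviask {ADV}; 8:theploi {ADJ}.
At position 1, choosing DET makes rule 1 impossible to satisfy; hence VERB.
At position 2, choosing DET makes rule 1 impossible to satisfy; hence ADV.
At position 4, choosing DET makes rule 1 impossible to satisfy; hence VERB.
At position 5, choosing DET makes rule 1 impossible to satisfy; hence ADV.
The unique satisfying tagging is: VERB ADV ADJ VERB ADV CONJ ADV ADJ.
Checking: rule 1 ok; rule 2 ok; rule 3 ok; rule 4 ok; rule 5 ok.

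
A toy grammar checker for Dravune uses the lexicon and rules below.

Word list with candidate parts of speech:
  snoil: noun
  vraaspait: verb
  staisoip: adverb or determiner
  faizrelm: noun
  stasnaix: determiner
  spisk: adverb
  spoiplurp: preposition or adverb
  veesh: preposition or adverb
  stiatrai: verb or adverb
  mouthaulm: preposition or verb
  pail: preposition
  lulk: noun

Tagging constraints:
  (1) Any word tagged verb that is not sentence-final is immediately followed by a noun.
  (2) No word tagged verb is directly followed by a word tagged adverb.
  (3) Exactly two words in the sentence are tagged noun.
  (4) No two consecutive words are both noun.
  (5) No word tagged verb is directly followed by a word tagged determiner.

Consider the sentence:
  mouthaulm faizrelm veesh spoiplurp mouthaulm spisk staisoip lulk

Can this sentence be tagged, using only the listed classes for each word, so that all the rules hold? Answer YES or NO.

Candidates per position — 1:mouthaulm {preposition,verb}; 2:faizrelm {noun}; 3:veesh {preposition,adverb}; 4:spoiplurp {preposition,adverb}; 5:mouthaulm {preposition,verb}; 6:spisk {adverb}; 7:staisoip {adverb,determiner}; 8:lulk {noun}.
One satisfying assignment: verb noun preposition adverb preposition adverb adverb noun.
Rule-by-rule: rule 1 holds; rule 2 holds; rule 3 holds; rule 4 holds; rule 5 holds.

YES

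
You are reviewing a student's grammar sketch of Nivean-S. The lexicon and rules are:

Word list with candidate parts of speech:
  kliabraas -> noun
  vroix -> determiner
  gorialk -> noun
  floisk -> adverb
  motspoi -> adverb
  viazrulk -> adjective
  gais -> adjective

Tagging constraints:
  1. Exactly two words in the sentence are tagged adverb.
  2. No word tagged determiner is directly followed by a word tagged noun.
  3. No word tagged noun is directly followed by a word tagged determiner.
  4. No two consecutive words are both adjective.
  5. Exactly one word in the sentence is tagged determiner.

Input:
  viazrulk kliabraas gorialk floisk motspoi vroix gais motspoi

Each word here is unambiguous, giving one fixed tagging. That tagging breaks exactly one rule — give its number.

Fixed tagging: adjective noun noun adverb adverb determiner adjective adverb.
Applying the rules: R1 ✗, R2 ✓, R3 ✓, R4 ✓, R5 ✓.
Only rule 1 fails.

1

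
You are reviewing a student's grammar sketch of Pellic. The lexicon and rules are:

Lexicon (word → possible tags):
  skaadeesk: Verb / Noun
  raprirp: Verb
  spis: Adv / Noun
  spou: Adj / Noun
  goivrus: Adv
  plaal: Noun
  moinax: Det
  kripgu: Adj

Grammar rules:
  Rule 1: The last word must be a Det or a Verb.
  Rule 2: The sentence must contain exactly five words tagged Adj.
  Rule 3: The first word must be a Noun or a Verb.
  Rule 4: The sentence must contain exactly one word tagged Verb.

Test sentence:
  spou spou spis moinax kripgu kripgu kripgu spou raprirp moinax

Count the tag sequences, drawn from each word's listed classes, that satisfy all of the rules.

2

Candidates per position — 1:spou {Adj,Noun}; 2:spou {Adj,Noun}; 3:spis {Adv,Noun}; 4:moinax {Det}; 5:kripgu {Adj}; 6:kripgu {Adj}; 7:kripgu {Adj}; 8:spou {Adj,Noun}; 9:raprirp {Verb}; 10:moinax {Det}.
There are 16 candidate sequences in total.
The sequences that satisfy every rule: Noun Adj Adv Det Adj Adj Adj Adj Verb Det; Noun Adj Noun Det Adj Adj Adj Adj Verb Det.
Count = 2.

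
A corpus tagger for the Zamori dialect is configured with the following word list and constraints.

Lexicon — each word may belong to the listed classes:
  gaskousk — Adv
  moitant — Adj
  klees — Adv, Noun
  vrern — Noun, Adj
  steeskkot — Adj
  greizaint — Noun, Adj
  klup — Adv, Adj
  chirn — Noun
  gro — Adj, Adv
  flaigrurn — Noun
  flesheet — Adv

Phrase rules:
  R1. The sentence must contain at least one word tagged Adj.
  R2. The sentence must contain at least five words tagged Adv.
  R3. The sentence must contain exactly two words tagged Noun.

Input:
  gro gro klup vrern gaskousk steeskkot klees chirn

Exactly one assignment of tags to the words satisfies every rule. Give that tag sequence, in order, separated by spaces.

Adv Adv Adv Noun Adv Adj Adv Noun

Candidates per position — 1:gro {Adj,Adv}; 2:gro {Adj,Adv}; 3:klup {Adv,Adj}; 4:vrern {Noun,Adj}; 5:gaskousk {Adv}; 6:steeskkot {Adj}; 7:klees {Adv,Noun}; 8:chirn {Noun}.
Position 1: Adj is ruled out by rule 2; that leaves Adv.
Position 2: Adj is ruled out by rule 2; that leaves Adv.
Position 3: Adj is ruled out by rule 2; that leaves Adv.
Position 7: Noun is ruled out by rule 2; that leaves Adv.
Position 4: Adj is ruled out by rule 3; that leaves Noun.
That leaves exactly one tagging: Adv Adv Adv Noun Adv Adj Adv Noun.
Verifying each rule — rule 1 holds; rule 2 holds; rule 3 holds.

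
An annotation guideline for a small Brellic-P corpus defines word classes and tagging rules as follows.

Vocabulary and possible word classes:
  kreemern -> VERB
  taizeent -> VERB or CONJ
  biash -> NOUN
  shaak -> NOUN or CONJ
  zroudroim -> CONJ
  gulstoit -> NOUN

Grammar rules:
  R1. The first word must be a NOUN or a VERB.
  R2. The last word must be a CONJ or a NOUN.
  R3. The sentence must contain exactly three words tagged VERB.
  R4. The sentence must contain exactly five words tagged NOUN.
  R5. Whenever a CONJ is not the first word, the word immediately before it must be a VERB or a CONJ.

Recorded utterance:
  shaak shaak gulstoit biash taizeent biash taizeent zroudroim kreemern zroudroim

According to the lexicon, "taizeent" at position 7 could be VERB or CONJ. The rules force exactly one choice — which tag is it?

Candidates per position — 1:shaak {NOUN,CONJ}; 2:shaak {NOUN,CONJ}; 3:gulstoit {NOUN}; 4:biash {NOUN}; 5:taizeent {VERB,CONJ}; 6:biash {NOUN}; 7:taizeent {VERB,CONJ}; 8:zroudroim {CONJ}; 9:kreemern {VERB}; 10:zroudroim {CONJ}.
Position 1: tagging it CONJ would leave rule 1 unsatisfiable, so it must be NOUN.
Position 2: tagging it CONJ would leave rule 4 unsatisfiable, so it must be NOUN.
Position 5: tagging it CONJ would leave rule 3 unsatisfiable, so it must be VERB.
Position 7: tagging it CONJ would leave rule 3 unsatisfiable, so it must be VERB.
That leaves exactly one tagging: NOUN NOUN NOUN NOUN VERB NOUN VERB CONJ VERB CONJ.
Checking: rule 1 holds; rule 2 holds; rule 3 holds; rule 4 holds; rule 5 holds.

VERB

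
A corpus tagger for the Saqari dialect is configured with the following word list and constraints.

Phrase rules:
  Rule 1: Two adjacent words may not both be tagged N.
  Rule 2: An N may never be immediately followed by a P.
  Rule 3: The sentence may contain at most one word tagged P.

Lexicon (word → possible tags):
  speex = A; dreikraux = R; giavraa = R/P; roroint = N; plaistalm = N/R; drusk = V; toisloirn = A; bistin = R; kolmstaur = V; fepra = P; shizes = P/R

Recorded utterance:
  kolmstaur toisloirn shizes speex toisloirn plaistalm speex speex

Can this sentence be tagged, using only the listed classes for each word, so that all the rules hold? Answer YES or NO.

Candidates per position — 1:kolmstaur {V}; 2:toisloirn {A}; 3:shizes {P,R}; 4:speex {A}; 5:toisloirn {A}; 6:plaistalm {N,R}; 7:speex {A}; 8:speex {A}.
One satisfying assignment: V A P A A R A A.
Checking: rule 1 ok; rule 2 ok; rule 3 ok.

YES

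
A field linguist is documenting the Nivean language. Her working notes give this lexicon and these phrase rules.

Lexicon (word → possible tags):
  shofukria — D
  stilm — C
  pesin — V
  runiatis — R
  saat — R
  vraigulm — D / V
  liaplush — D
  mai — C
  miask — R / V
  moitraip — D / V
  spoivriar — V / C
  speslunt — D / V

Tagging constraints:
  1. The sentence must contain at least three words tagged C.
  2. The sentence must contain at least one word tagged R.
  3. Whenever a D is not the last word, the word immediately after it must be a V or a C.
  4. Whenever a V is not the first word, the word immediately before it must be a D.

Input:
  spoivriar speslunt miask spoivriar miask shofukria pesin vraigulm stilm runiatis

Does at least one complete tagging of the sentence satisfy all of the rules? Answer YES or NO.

Candidates per position — 1:spoivriar {V,C}; 2:speslunt {D,V}; 3:miask {R,V}; 4:spoivriar {V,C}; 5:miask {R,V}; 6:shofukria {D}; 7:pesin {V}; 8:vraigulm {D,V}; 9:stilm {C}; 10:runiatis {R}.
One satisfying assignment: C D V C R D V D C R.
Check: rule 1 holds; rule 2 holds; rule 3 holds; rule 4 holds.

YES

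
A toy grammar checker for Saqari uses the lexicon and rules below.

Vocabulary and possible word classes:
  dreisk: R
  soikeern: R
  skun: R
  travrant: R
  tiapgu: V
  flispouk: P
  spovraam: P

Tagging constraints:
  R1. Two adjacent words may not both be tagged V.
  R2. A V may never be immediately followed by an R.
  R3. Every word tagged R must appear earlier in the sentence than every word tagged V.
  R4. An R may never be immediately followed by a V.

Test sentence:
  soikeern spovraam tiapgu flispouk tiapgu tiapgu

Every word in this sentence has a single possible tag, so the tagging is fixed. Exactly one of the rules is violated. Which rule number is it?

1

Fixed tagging: R P V P V V.
Applying the rules: R1 violated, R2 holds, R3 holds, R4 holds.
Only rule 1 fails.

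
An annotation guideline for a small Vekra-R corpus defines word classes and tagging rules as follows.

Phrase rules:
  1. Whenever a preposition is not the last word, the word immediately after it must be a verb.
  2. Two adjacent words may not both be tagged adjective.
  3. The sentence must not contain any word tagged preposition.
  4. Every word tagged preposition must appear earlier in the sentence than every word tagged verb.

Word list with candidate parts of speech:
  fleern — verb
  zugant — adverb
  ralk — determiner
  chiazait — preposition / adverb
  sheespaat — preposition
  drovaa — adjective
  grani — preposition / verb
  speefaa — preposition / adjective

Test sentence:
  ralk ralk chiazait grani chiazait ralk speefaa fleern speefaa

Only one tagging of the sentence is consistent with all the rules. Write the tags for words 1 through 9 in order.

Candidates per position — 1:ralk {determiner}; 2:ralk {determiner}; 3:chiazait {preposition,adverb}; 4:grani {preposition,verb}; 5:chiazait {preposition,adverb}; 6:ralk {determiner}; 7:speefaa {preposition,adjective}; 8:fleern {verb}; 9:speefaa {preposition,adjective}.
Word 3 cannot be preposition — rule 3 would then fail for every completion. It is adverb.
Word 4 cannot be preposition — rule 1 would then fail for every completion. It is verb.
Word 5 cannot be preposition — rule 1 would then fail for every completion. It is adverb.
Word 7 cannot be preposition — rule 3 would then fail for every completion. It is adjective.
Word 9 cannot be preposition — rule 3 would then fail for every completion. It is adjective.
The unique satisfying tagging is: determiner determiner adverb verb adverb determiner adjective verb adjective.
Check: rule 1 satisfied; rule 2 satisfied; rule 3 satisfied; rule 4 satisfied.

determiner determiner adverb verb adverb determiner adjective verb adjective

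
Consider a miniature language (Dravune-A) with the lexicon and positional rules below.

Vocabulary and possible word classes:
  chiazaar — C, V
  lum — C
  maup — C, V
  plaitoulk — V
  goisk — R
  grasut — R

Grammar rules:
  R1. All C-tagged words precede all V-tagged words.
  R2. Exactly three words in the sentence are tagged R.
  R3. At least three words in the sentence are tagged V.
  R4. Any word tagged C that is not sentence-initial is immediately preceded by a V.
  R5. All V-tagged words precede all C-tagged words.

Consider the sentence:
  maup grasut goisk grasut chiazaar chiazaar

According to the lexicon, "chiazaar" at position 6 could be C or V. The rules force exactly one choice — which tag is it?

V

Candidates per position — 1:maup {C,V}; 2:grasut {R}; 3:goisk {R}; 4:grasut {R}; 5:chiazaar {C,V}; 6:chiazaar {C,V}.
At position 1, choosing C makes rule 3 impossible to satisfy; hence V.
At position 5, choosing C makes rule 1 impossible to satisfy; hence V.
At position 6, choosing C makes rule 1 impossible to satisfy; hence V.
The only consistent sequence is: V R R R V V.
Check: rule 1 ok; rule 2 ok; rule 3 ok; rule 4 ok; rule 5 ok.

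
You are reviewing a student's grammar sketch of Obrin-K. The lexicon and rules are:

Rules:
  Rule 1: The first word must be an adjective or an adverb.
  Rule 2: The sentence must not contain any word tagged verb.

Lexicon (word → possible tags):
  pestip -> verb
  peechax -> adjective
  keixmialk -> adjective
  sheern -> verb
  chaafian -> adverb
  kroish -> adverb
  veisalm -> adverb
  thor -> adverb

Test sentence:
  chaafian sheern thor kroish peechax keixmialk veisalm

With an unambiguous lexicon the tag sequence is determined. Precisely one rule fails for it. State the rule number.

2

Fixed tagging: adverb verb adverb adverb adjective adjective adverb.
Rule check: R1 ✓, R2 ✗.
Only rule 2 fails.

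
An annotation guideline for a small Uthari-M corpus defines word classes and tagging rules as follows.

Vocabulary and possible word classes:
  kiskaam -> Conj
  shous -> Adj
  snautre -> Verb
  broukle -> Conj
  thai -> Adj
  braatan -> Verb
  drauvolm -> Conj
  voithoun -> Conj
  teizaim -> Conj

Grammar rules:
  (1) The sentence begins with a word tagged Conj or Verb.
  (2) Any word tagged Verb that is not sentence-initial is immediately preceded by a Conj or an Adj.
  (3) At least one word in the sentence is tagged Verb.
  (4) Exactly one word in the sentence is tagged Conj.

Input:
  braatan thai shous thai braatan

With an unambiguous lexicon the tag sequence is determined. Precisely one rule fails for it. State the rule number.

Fixed tagging: Verb Adj Adj Adj Verb.
Rule check: R1 pass, R2 pass, R3 pass, R4 fail.
Only rule 4 fails.

4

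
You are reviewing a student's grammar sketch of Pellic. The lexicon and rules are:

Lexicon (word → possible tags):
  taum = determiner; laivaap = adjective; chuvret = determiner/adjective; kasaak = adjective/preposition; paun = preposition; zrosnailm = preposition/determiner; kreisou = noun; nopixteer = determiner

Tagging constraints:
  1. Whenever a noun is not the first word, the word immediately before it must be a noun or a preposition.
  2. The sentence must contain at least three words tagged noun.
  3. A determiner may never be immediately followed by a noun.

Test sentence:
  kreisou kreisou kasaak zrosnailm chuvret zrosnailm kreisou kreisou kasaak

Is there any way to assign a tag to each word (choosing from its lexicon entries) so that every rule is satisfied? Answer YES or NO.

Candidates per position — 1:kreisou {noun}; 2:kreisou {noun}; 3:kasaak {adjective,preposition}; 4:zrosnailm {preposition,determiner}; 5:chuvret {determiner,adjective}; 6:zrosnailm {preposition,determiner}; 7:kreisou {noun}; 8:kreisou {noun}; 9:kasaak {adjective,preposition}.
One satisfying assignment: noun noun preposition preposition adjective preposition noun noun adjective.
Check: rule 1 ✓; rule 2 ✓; rule 3 ✓.

YES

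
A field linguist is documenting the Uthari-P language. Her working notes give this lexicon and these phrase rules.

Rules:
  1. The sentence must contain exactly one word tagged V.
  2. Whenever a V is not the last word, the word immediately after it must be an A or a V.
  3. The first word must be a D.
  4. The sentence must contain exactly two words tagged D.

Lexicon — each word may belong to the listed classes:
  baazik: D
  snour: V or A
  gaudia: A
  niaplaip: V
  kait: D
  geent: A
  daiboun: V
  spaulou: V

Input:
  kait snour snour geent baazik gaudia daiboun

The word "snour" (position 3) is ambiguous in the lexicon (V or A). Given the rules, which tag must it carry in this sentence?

A

Candidates per position — 1:kait {D}; 2:snour {V,A}; 3:snour {V,A}; 4:geent {A}; 5:baazik {D}; 6:gaudia {A}; 7:daiboun {V}.
Position 2: tagging it V would leave rule 1 unsatisfiable, so it must be A.
Position 3: tagging it V would leave rule 1 unsatisfiable, so it must be A.
The only consistent sequence is: D A A A D A V.
Check: rule 1 ✓; rule 2 ✓; rule 3 ✓; rule 4 ✓.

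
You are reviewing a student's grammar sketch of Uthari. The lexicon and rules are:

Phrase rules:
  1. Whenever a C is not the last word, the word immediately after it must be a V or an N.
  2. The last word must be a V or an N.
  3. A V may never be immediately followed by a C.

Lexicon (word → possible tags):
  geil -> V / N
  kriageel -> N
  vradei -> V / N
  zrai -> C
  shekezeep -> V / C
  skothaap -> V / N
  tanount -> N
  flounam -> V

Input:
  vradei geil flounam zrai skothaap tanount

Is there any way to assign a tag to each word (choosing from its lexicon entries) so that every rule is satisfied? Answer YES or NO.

NO

Candidates per position — 1:vradei {V,N}; 2:geil {V,N}; 3:flounam {V}; 4:zrai {C}; 5:skothaap {V,N}; 6:tanount {N}.
Rule 3 cannot be satisfied by any choice of tags from the lexicon.
So there is no consistent tagging.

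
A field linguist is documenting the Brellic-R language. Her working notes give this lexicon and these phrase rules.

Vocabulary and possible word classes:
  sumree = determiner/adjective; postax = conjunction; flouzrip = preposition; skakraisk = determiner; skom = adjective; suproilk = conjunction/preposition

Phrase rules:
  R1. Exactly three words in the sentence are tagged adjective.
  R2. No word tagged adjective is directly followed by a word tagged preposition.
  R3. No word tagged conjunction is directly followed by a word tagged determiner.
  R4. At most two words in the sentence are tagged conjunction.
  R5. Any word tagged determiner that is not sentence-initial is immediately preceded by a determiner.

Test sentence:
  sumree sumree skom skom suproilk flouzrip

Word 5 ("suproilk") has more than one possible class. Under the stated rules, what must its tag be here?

Candidates per position — 1:sumree {determiner,adjective}; 2:sumree {determiner,adjective}; 3:skom {adjective}; 4:skom {adjective}; 5:suproilk {conjunction,preposition}; 6:flouzrip {preposition}.
If word 5 were preposition, no tagging could satisfy rule 2; so word 5 is conjunction.
The remaining ambiguous positions (1, 2) are resolved jointly — only one combination satisfies every rule.
The only consistent sequence is: determiner adjective adjective adjective conjunction preposition.
Checking: rule 1 satisfied; rule 2 satisfied; rule 3 satisfied; rule 4 satisfied; rule 5 satisfied.

conjunction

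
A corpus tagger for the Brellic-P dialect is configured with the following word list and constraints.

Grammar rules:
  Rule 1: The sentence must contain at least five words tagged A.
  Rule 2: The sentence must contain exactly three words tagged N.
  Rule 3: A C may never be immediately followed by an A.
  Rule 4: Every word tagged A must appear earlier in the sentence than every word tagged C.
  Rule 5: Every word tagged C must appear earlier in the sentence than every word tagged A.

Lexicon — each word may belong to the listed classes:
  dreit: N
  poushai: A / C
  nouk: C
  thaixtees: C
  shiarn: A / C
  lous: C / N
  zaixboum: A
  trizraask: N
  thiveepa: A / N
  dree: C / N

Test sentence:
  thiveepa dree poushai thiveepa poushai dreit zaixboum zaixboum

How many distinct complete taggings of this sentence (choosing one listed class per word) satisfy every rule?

2

Candidates per position — 1:thiveepa {A,N}; 2:dree {C,N}; 3:poushai {A,C}; 4:thiveepa {A,N}; 5:poushai {A,C}; 6:dreit {N}; 7:zaixboum {A}; 8:zaixboum {A}.
There are 32 candidate sequences in total.
The sequences that satisfy every rule: A N A N A N A A; N N A A A N A A.
Count = 2.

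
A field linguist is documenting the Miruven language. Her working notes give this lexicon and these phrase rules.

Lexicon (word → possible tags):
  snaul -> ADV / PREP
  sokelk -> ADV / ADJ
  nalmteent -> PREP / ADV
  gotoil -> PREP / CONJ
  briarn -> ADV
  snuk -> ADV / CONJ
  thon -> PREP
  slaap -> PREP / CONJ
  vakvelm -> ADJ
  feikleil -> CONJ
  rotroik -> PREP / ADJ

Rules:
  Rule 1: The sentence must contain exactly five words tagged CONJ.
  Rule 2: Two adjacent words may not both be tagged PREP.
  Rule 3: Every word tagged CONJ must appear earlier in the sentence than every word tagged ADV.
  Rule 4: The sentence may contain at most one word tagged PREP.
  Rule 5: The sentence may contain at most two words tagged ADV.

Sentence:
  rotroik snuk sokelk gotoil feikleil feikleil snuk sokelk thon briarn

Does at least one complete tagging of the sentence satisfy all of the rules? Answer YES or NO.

YES

Candidates per position — 1:rotroik {PREP,ADJ}; 2:snuk {ADV,CONJ}; 3:sokelk {ADV,ADJ}; 4:gotoil {PREP,CONJ}; 5:feikleil {CONJ}; 6:feikleil {CONJ}; 7:snuk {ADV,CONJ}; 8:sokelk {ADV,ADJ}; 9:thon {PREP}; 10:briarn {ADV}.
One satisfying assignment: ADJ CONJ ADJ CONJ CONJ CONJ CONJ ADV PREP ADV.
Check: rule 1 holds; rule 2 holds; rule 3 holds; rule 4 holds; rule 5 holds.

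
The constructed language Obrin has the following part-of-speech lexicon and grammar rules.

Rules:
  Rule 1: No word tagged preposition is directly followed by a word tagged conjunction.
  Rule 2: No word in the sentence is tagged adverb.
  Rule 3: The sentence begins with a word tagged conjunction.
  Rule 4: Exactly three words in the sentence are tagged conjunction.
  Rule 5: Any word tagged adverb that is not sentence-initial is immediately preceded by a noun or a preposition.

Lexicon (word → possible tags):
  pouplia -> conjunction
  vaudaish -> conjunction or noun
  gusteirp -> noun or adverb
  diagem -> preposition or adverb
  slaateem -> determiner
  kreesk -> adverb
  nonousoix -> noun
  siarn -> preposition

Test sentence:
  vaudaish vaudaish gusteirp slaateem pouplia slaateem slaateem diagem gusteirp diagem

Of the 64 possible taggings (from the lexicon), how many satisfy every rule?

Candidates per position — 1:vaudaish {conjunction,noun}; 2:vaudaish {conjunction,noun}; 3:gusteirp {noun,adverb}; 4:slaateem {determiner}; 5:pouplia {conjunction}; 6:slaateem {determiner}; 7:slaateem {determiner}; 8:diagem {preposition,adverb}; 9:gusteirp {noun,adverb}; 10:diagem {preposition,adverb}.
There are 64 candidate sequences in total.
The sequences that satisfy every rule: conjunction conjunction noun determiner conjunction determiner determiner preposition noun preposition.
Count = 1.

1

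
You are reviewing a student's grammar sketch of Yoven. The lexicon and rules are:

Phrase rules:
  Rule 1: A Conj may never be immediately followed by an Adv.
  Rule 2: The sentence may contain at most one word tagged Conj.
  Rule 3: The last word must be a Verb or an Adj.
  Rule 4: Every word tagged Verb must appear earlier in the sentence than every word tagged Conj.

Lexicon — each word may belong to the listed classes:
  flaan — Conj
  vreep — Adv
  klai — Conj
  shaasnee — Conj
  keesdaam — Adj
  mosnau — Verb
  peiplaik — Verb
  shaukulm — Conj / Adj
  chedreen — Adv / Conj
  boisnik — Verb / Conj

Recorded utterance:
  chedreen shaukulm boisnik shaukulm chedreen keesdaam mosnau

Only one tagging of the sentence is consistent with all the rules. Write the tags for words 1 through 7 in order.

Adv Adj Verb Adj Adv Adj Verb

Candidates per position — 1:chedreen {Adv,Conj}; 2:shaukulm {Conj,Adj}; 3:boisnik {Verb,Conj}; 4:shaukulm {Conj,Adj}; 5:chedreen {Adv,Conj}; 6:keesdaam {Adj}; 7:mosnau {Verb}.
Position 1: tagging it Conj would leave rule 4 unsatisfiable, so it must be Adv.
Position 2: tagging it Conj would leave rule 4 unsatisfiable, so it must be Adj.
Position 3: tagging it Conj would leave rule 4 unsatisfiable, so it must be Verb.
Position 4: tagging it Conj would leave rule 4 unsatisfiable, so it must be Adj.
Position 5: tagging it Conj would leave rule 4 unsatisfiable, so it must be Adv.
The only consistent sequence is: Adv Adj Verb Adj Adv Adj Verb.
Rule-by-rule: rule 1 ✓; rule 2 ✓; rule 3 ✓; rule 4 ✓.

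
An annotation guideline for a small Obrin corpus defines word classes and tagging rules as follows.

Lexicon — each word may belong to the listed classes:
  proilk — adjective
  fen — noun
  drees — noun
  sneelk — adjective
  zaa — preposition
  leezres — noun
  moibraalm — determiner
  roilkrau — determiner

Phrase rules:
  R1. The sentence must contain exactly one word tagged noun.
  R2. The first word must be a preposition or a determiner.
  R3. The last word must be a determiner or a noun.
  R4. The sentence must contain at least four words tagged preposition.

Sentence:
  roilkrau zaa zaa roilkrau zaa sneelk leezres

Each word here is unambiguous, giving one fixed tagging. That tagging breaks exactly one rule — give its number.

Fixed tagging: determiner preposition preposition determiner preposition adjective noun.
Checking each rule: R1 ok, R2 ok, R3 ok, R4 fails.
Only rule 4 fails.

4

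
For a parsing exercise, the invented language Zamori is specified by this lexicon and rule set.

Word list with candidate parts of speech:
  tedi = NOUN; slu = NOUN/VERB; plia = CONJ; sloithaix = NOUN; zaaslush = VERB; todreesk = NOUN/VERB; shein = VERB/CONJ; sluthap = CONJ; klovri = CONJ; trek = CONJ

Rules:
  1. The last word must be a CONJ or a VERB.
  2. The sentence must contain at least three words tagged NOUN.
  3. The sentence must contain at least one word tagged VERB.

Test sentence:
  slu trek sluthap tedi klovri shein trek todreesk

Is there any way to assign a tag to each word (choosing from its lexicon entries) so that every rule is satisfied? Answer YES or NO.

NO

Candidates per position — 1:slu {NOUN,VERB}; 2:trek {CONJ}; 3:sluthap {CONJ}; 4:tedi {NOUN}; 5:klovri {CONJ}; 6:shein {VERB,CONJ}; 7:trek {CONJ}; 8:todreesk {NOUN,VERB}.
Every candidate sequence violates at least one rule; no consistent tagging exists.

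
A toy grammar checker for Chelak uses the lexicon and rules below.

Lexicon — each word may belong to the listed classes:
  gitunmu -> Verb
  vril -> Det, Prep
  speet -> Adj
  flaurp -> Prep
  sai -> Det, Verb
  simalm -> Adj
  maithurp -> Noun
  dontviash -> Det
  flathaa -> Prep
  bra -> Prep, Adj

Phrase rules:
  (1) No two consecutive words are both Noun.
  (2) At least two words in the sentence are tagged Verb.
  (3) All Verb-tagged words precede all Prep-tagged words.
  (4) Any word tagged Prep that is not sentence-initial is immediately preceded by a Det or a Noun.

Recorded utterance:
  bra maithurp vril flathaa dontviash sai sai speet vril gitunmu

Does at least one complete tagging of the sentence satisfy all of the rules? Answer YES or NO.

NO

Candidates per position — 1:bra {Prep,Adj}; 2:maithurp {Noun}; 3:vril {Det,Prep}; 4:flathaa {Prep}; 5:dontviash {Det}; 6:sai {Det,Verb}; 7:sai {Det,Verb}; 8:speet {Adj}; 9:vril {Det,Prep}; 10:gitunmu {Verb}.
Rule 3 cannot be satisfied by any choice of tags from the lexicon.
So there is no consistent tagging.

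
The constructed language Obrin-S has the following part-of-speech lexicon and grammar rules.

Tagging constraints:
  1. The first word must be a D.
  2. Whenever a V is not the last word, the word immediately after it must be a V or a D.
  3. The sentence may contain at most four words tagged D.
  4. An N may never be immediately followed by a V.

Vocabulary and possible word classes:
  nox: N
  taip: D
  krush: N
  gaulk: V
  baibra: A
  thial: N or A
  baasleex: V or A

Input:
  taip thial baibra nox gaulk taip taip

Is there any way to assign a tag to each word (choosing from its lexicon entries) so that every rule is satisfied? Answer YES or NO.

Candidates per position — 1:taip {D}; 2:thial {N,A}; 3:baibra {A}; 4:nox {N}; 5:gaulk {V}; 6:taip {D}; 7:taip {D}.
Rule 4 cannot be satisfied by any choice of tags from the lexicon.
So there is no consistent tagging.

NO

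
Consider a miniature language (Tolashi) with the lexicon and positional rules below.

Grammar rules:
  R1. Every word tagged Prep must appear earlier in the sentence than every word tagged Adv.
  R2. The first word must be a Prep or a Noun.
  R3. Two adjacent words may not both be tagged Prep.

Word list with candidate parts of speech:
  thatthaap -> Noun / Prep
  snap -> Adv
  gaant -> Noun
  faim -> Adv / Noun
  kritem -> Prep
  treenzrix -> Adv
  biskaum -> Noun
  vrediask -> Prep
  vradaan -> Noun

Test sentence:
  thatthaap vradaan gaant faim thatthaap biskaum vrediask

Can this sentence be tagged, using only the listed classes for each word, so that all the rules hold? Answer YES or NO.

Candidates per position — 1:thatthaap {Noun,Prep}; 2:vradaan {Noun}; 3:gaant {Noun}; 4:faim {Adv,Noun}; 5:thatthaap {Noun,Prep}; 6:biskaum {Noun}; 7:vrediask {Prep}.
One satisfying assignment: Noun Noun Noun Noun Noun Noun Prep.
Rule-by-rule: rule 1 holds; rule 2 holds; rule 3 holds.

YES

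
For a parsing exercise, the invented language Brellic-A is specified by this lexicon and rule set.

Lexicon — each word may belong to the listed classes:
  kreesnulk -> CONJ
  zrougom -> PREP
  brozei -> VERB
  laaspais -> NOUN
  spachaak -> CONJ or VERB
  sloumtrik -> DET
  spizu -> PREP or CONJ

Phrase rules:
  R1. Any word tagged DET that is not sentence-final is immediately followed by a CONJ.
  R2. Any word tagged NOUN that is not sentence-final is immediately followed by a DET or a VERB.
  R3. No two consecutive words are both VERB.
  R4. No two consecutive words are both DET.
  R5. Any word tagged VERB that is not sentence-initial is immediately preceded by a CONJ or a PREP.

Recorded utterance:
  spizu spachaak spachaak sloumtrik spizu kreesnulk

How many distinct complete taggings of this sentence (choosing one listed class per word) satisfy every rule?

Candidates per position — 1:spizu {PREP,CONJ}; 2:spachaak {CONJ,VERB}; 3:spachaak {CONJ,VERB}; 4:sloumtrik {DET}; 5:spizu {PREP,CONJ}; 6:kreesnulk {CONJ}.
There are 16 candidate sequences in total.
Checking each against the rules leaves 6 sequences.
Count = 6.

6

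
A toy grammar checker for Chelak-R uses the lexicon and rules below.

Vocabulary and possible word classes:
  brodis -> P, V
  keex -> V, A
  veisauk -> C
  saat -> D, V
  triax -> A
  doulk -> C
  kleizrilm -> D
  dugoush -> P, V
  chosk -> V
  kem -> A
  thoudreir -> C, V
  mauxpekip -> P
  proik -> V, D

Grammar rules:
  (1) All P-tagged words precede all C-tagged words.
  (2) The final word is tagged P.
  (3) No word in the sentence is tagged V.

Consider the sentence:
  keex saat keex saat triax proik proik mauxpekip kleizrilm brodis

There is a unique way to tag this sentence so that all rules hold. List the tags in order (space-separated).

Candidates per position — 1:keex {V,A}; 2:saat {D,V}; 3:keex {V,A}; 4:saat {D,V}; 5:triax {A}; 6:proik {V,D}; 7:proik {V,D}; 8:mauxpekip {P}; 9:kleizrilm {D}; 10:brodis {P,V}.
Word 1 cannot be V — rule 3 would then fail for every completion. It is A.
Word 2 cannot be V — rule 3 would then fail for every completion. It is D.
Word 3 cannot be V — rule 3 would then fail for every completion. It is A.
Word 4 cannot be V — rule 3 would then fail for every completion. It is D.
Word 6 cannot be V — rule 3 would then fail for every completion. It is D.
Word 7 cannot be V — rule 3 would then fail for every completion. It is D.
Word 10 cannot be V — rule 2 would then fail for every completion. It is P.
So the tagging must be: A D A D A D D P D P.
Verifying each rule — rule 1 satisfied; rule 2 satisfied; rule 3 satisfied.

A D A D A D D P D P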